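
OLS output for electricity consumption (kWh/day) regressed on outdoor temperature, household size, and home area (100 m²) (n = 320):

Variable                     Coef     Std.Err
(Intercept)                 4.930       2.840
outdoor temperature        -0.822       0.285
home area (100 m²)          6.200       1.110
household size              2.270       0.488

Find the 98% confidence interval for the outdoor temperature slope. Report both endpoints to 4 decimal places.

(-1.4884, -0.1556)

Read off: b = -0.822, SE = 0.285 for outdoor temperature.
df = n − k − 1 = 320 − 3 − 1 = 316.
t* = t_{0.01, 316} = 2.338206.
Margin = t* × SE = 2.338206 × 0.285 = 0.666389.
CI: -0.822 ± 0.666389 → (-1.4884, -0.1556).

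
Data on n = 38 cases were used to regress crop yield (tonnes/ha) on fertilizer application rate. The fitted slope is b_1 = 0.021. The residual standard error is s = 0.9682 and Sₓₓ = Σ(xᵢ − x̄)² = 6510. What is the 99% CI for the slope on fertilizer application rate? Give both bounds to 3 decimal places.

SE(b_1) = s/√Sₓₓ = 0.9682/√6510 = 0.0119998.
df = n − 2 = 36.
t* = t_{0.005, 36} = 2.719485.
Margin = t* × SE = 2.719485 × 0.0119998 = 0.03263.
CI: 0.021 ± 0.03263 → (-0.012, 0.054).
With 99% confidence, each one-unit increase in fertilizer application rate is associated with a change of between -0.012 and 0.054 tonnes/ha in crop yield.

(-0.012, 0.054)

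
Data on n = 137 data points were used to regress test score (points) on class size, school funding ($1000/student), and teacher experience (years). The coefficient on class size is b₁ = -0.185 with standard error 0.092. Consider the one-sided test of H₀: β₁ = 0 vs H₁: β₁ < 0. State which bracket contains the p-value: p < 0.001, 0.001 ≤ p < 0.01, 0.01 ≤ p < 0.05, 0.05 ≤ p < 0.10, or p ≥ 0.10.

0.01 ≤ p < 0.05

t = -0.185 / 0.092 = -2.011.
df = n − k − 1 = 137 − 3 − 1 = 133.
One-sided p = P(T_{133} < t) ≈ 0.0232.
So 0.01 ≤ p < 0.05.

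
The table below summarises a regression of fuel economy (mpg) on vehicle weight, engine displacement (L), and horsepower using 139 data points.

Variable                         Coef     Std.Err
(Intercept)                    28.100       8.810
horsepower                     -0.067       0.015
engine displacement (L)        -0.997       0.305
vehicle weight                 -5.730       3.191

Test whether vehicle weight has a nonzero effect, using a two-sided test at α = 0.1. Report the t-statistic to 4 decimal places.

t = -1.7957

Read off: b = -5.730, SE = 3.191 for vehicle weight.
H₀: β₁ = 0 vs H₁: β₁ ≠ 0.
t = -5.730 / 3.191 = -1.7957.
df = n − k − 1 = 139 − 3 − 1 = 135.
Two-sided p ≈ 0.0748, which is < 0.1, so reject H₀.
There is evidence that vehicle weight is associated with fuel economy, holding the other predictors fixed.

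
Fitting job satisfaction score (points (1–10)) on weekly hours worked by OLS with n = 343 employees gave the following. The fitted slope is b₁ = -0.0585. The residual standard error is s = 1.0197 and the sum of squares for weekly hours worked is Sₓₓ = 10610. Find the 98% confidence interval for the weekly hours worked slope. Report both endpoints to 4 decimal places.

(-0.0816, -0.0354)

SE(b₁) = s/√Sₓₓ = 1.0197/√10610 = 0.00989953.
df = n − 2 = 341.
t* = t_{0.01, 341} = 2.337333.
Margin = t* × SE = 2.337333 × 0.00989953 = 0.023139.
CI: -0.0585 ± 0.023139 → (-0.0816, -0.0354).
With 98% confidence, each one-unit increase in weekly hours worked is associated with a change of between -0.0816 and -0.0354 points (1–10) in job satisfaction score.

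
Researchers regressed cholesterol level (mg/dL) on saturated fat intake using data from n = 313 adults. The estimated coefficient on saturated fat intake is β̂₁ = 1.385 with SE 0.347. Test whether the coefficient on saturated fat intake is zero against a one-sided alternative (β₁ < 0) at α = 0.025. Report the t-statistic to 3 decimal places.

t = 3.991

H₀: β₁ = 0 vs H₁: β₁ < 0.
t = (β̂₁ − β₁⁰)/SE = 1.385 / 0.347 = 3.991.
df = n − 2 = 313 − 2 = 311.
One-sided p ≈ 1.0000, which is ≥ 0.025, so fail to reject H₀.
The data do not give significant evidence that the true slope on saturated fat intake is negative.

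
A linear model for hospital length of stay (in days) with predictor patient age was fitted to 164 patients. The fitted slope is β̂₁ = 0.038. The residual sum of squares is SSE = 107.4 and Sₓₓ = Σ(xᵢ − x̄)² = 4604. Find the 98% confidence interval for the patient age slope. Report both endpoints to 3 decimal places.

(0.010, 0.066)

MSE = SSE/(n − 2) = 107.4/162 = 0.662963.
SE(β̂₁) = √(MSE/Sₓₓ) = √(0.662963/4604) = 0.0119999.
df = n − 2 = 162.
t* = t_{0.01, 162} = 2.349586.
Margin = t* × SE = 2.349586 × 0.0119999 = 0.02819.
CI: 0.038 ± 0.02819 → (0.010, 0.066).
With 98% confidence, each one-unit increase in patient age is associated with a change of between 0.010 and 0.066 days in hospital length of stay.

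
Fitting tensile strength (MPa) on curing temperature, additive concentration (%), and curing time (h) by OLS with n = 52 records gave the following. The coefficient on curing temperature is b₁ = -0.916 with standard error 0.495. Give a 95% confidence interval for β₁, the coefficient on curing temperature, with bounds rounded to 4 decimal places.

(-1.9113, 0.0793)

df = n − k − 1 = 52 − 3 − 1 = 48.
t* = t_{0.025, 48} = 2.010635.
Margin = t* × SE = 2.010635 × 0.495 = 0.995264.
CI: -0.916 ± 0.995264 → (-1.9113, 0.0793).
With 95% confidence, each one-unit increase in curing temperature is associated with a change of between -1.9113 and 0.0793 MPa in tensile strength, holding the other predictors fixed.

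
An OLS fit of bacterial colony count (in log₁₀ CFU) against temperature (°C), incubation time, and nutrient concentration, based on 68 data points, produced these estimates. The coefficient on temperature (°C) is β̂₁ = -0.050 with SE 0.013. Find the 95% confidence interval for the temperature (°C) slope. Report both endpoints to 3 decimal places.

df = n − k − 1 = 68 − 3 − 1 = 64.
t* = t_{0.025, 64} = 1.99773.
Margin = t* × SE = 1.99773 × 0.013 = 0.02597.
CI: -0.050 ± 0.02597 → (-0.076, -0.024).
With 95% confidence, each one-unit increase in temperature (°C) is associated with a change of between -0.076 and -0.024 log₁₀ CFU in bacterial colony count, holding the other predictors fixed.

(-0.076, -0.024)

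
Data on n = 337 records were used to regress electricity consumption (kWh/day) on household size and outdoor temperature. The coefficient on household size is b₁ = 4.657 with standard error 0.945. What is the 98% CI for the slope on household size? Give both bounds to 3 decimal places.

(2.448, 6.866)

df = n − k − 1 = 337 − 2 − 1 = 334.
t* = t_{0.01, 334} = 2.337564.
Margin = t* × SE = 2.337564 × 0.945 = 2.20900.
CI: 4.657 ± 2.20900 → (2.448, 6.866).
With 98% confidence, each one-unit increase in household size is associated with a change of between 2.448 and 6.866 kWh/day in electricity consumption, holding the other predictors fixed.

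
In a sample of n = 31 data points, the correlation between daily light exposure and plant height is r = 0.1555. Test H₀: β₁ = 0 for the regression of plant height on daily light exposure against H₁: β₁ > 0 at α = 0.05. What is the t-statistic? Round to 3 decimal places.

t = 0.848

t = r·√(n − 2)/√(1 − r²) = 0.1555·√29/√0.97582 = 0.848.
df = n − 2 = 29.
One-sided p ≈ 0.2018, which is ≥ 0.05, so fail to reject H₀.
The data do not give significant evidence of a linear association between daily light exposure and plant height.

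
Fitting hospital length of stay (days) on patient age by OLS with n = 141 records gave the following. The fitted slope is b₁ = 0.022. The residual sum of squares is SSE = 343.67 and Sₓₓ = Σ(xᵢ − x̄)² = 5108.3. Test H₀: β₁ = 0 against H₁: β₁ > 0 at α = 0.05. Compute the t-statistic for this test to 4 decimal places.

t = 1.0000

MSE = SSE/(n − 2) = 343.67/139 = 2.47245.
SE(b₁) = √(MSE/Sₓₓ) = √(2.47245/5108.3) = 0.0220001.
t = 0.022 / 0.0220001 = 1.0000.
df = n − 2 = 139.
One-sided p ≈ 0.1595, which is ≥ 0.05, so fail to reject H₀.
The data do not give significant evidence that the true slope on patient age is positive.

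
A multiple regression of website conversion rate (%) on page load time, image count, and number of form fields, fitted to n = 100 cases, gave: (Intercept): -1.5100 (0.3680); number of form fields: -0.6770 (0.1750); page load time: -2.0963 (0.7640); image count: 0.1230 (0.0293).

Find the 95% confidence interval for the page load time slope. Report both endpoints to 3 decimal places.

Read off: b = -2.0963, SE = 0.7640 for page load time.
df = n − k − 1 = 100 − 3 − 1 = 96.
t* = t_{0.025, 96} = 1.984984.
Margin = t* × SE = 1.984984 × 0.7640 = 1.51653.
CI: -2.0963 ± 1.51653 → (-3.613, -0.580).

(-3.613, -0.580)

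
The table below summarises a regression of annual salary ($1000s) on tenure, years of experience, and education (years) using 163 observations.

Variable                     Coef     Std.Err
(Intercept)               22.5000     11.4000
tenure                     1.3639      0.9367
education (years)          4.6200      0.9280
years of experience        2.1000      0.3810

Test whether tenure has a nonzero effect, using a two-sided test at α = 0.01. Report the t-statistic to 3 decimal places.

t = 1.456

Read off: b = 1.3639, SE = 0.9367 for tenure.
H₀: β₁ = 0 vs H₁: β₁ ≠ 0.
t = 1.3639 / 0.9367 = 1.456.
df = n − k − 1 = 163 − 3 − 1 = 159.
Two-sided p ≈ 0.1473, which is ≥ 0.01, so fail to reject H₀.
The data do not give significant evidence of an association between tenure and annual salary, after adjusting for the other predictors.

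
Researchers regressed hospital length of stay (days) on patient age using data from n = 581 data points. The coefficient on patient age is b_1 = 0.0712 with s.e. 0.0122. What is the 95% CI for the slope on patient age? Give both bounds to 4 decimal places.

df = n − 2 = 581 − 2 = 579.
t* = t_{0.025, 579} = 1.96407.
Margin = t* × SE = 1.96407 × 0.0122 = 0.023962.
CI: 0.0712 ± 0.023962 → (0.0472, 0.0952).
With 95% confidence, each one-unit increase in patient age is associated with a change of between 0.0472 and 0.0952 days in hospital length of stay.

(0.0472, 0.0952)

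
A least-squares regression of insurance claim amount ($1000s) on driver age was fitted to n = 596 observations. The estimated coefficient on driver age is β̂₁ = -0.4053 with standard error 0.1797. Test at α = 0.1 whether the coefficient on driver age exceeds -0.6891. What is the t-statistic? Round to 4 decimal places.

t = 1.5793

H₀: β₁ = -0.6891 vs H₁: β₁ > -0.6891.
t = (β̂₁ − β₁⁰)/SE = (-0.4053 − (-0.6891)) / 0.1797 = 1.5793.
df = n − 2 = 596 − 2 = 594.
One-sided p ≈ 0.0574, which is < 0.1, so reject H₀.
There is evidence that the true slope on driver age exceeds -0.6891 $1000s per unit.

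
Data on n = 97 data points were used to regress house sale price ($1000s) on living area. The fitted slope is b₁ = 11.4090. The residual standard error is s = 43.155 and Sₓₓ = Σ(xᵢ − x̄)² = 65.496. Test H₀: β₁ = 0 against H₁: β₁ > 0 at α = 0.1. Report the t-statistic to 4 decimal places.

t = 2.1396

SE(b₁) = s/√Sₓₓ = 43.155/√65.496 = 5.33241.
t = 11.4090 / 5.33241 = 2.1396.
df = n − 2 = 95.
One-sided p ≈ 0.0175, which is < 0.1, so reject H₀.
There is evidence that the true slope on living area is positive.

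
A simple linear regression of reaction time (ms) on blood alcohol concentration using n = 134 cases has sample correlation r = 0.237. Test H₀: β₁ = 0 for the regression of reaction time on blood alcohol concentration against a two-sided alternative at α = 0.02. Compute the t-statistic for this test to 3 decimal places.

t = r·√(n − 2)/√(1 − r²) = 0.237·√132/√0.943831 = 2.803.
df = n − 2 = 132.
Two-sided p ≈ 0.0058, which is < 0.02, so reject H₀.
There is evidence of a linear association between blood alcohol concentration and reaction time.

t = 2.803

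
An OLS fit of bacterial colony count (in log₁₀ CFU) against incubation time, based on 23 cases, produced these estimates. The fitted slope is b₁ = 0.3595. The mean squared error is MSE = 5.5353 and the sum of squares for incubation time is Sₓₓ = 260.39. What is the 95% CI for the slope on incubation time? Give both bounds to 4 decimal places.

SE(b₁) = √(MSE/Sₓₓ) = √(5.5353/260.39) = 0.1458.
df = n − 2 = 21.
t* = t_{0.025, 21} = 2.079614.
Margin = t* × SE = 2.079614 × 0.1458 = 0.303208.
CI: 0.3595 ± 0.303208 → (0.0563, 0.6627).
With 95% confidence, each one-unit increase in incubation time is associated with a change of between 0.0563 and 0.6627 log₁₀ CFU in bacterial colony count.

(0.0563, 0.6627)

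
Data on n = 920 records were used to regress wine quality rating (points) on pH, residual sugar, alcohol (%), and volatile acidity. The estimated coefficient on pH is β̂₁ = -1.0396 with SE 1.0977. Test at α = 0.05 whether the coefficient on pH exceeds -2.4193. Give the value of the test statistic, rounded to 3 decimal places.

H₀: β₁ = -2.4193 vs H₁: β₁ > -2.4193.
t = (β̂₁ − β₁⁰)/SE = (-1.0396 − (-2.4193)) / 1.0977 = 1.257.
df = n − k − 1 = 920 − 4 − 1 = 915.
One-sided p ≈ 0.1046, which is ≥ 0.05, so fail to reject H₀.
The data do not give significant evidence that the true slope on pH exceeds -2.4193 points per unit, holding the other predictors fixed.

t = 1.257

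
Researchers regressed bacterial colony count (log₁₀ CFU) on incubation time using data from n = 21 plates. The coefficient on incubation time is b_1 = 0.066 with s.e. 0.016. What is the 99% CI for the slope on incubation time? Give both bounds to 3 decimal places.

df = n − 2 = 21 − 2 = 19.
t* = t_{0.005, 19} = 2.860935.
Margin = t* × SE = 2.860935 × 0.016 = 0.04577.
CI: 0.066 ± 0.04577 → (0.020, 0.112).
With 99% confidence, each one-unit increase in incubation time is associated with a change of between 0.020 and 0.112 log₁₀ CFU in bacterial colony count.

(0.020, 0.112)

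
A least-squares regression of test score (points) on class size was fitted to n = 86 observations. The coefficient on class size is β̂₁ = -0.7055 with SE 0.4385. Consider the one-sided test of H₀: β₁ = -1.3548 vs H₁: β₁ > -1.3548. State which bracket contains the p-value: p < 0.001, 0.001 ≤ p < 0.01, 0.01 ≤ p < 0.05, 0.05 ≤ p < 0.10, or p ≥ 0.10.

0.05 ≤ p < 0.10

t = (-0.7055 − (-1.3548)) / 0.4385 = 1.481.
df = n − 2 = 86 − 2 = 84.
One-sided p = P(T_{84} > t) ≈ 0.0712.
So 0.05 ≤ p < 0.10.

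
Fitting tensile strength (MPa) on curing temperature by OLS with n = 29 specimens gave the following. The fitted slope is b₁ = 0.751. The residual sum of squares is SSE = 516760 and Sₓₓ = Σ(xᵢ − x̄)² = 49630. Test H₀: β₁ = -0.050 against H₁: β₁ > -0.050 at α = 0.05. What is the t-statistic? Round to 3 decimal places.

t = 1.290

MSE = SSE/(n − 2) = 516760/27 = 19139.3.
SE(b₁) = √(MSE/Sₓₓ) = √(19139.3/49630) = 0.620998.
t = (0.751 − (-0.050)) / 0.620998 = 1.290.
df = n − 2 = 27.
One-sided p ≈ 0.1040, which is ≥ 0.05, so fail to reject H₀.
The data do not give significant evidence that the true slope on curing temperature exceeds -0.050 MPa per unit.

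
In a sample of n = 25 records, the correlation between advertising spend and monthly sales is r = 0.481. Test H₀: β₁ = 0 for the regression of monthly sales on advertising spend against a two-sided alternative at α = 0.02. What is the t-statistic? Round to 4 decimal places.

t = 2.6312

t = r·√(n − 2)/√(1 − r²) = 0.481·√23/√0.768639 = 2.6312.
df = n − 2 = 23.
Two-sided p ≈ 0.0149, which is < 0.02, so reject H₀.
There is evidence of a linear association between advertising spend and monthly sales.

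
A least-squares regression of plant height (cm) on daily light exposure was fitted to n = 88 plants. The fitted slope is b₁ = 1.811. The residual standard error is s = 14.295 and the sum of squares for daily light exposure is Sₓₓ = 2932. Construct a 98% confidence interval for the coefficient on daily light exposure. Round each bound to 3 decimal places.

SE(b₁) = s/√Sₓₓ = 14.295/√2932 = 0.263999.
df = n − 2 = 86.
t* = t_{0.01, 86} = 2.370493.
Margin = t* × SE = 2.370493 × 0.263999 = 0.62581.
CI: 1.811 ± 0.62581 → (1.185, 2.437).
With 98% confidence, each one-unit increase in daily light exposure is associated with a change of between 1.185 and 2.437 cm in plant height.

(1.185, 2.437)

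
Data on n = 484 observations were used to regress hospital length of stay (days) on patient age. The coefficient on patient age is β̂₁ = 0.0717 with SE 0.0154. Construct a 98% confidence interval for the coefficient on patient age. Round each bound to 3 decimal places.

(0.036, 0.108)

df = n − 2 = 484 − 2 = 482.
t* = t_{0.01, 482} = 2.334109.
Margin = t* × SE = 2.334109 × 0.0154 = 0.03595.
CI: 0.0717 ± 0.03595 → (0.036, 0.108).
With 98% confidence, each one-unit increase in patient age is associated with a change of between 0.036 and 0.108 days in hospital length of stay.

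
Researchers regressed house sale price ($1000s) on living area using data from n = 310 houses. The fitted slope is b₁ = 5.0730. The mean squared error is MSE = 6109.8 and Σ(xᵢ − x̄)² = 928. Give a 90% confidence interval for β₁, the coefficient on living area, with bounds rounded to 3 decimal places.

(0.840, 9.306)

SE(b₁) = √(MSE/Sₓₓ) = √(6109.8/928) = 2.5659.
df = n − 2 = 308.
t* = t_{0.05, 308} = 1.649816.
Margin = t* × SE = 1.649816 × 2.5659 = 4.23326.
CI: 5.0730 ± 4.23326 → (0.840, 9.306).
With 90% confidence, each one-unit increase in living area is associated with a change of between 0.840 and 9.306 $1000s in house sale price.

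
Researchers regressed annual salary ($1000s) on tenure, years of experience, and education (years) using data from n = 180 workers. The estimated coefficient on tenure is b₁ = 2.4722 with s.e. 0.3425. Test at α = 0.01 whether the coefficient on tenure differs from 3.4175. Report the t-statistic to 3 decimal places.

H₀: β₁ = 3.4175 vs H₁: β₁ ≠ 3.4175.
t = (b₁ − β₁⁰)/SE = (2.4722 − 3.4175) / 0.3425 = -2.760.
df = n − k − 1 = 180 − 3 − 1 = 176.
Two-sided p ≈ 0.0064, which is < 0.01, so reject H₀.
There is evidence that the true slope on tenure differs from 3.4175 $1000s per unit, holding the other predictors fixed.

t = -2.760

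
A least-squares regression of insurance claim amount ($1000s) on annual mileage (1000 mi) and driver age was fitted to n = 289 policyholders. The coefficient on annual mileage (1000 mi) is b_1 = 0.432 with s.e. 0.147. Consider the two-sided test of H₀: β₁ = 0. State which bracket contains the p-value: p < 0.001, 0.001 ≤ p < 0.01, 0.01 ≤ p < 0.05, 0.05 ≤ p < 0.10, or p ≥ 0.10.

0.001 ≤ p < 0.01

t = 0.432 / 0.147 = 2.939.
df = n − k − 1 = 289 − 2 − 1 = 286.
Two-sided p = 2·P(T_{286} > |t|) ≈ 0.0036.
So 0.001 ≤ p < 0.01.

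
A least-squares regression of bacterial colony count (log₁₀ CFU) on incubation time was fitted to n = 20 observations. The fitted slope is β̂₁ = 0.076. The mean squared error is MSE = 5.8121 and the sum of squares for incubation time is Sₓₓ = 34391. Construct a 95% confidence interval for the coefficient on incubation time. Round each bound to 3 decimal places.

SE(β̂₁) = √(MSE/Sₓₓ) = √(5.8121/34391) = 0.013.
df = n − 2 = 18.
t* = t_{0.025, 18} = 2.100922.
Margin = t* × SE = 2.100922 × 0.013 = 0.02731.
CI: 0.076 ± 0.02731 → (0.049, 0.103).
With 95% confidence, each one-unit increase in incubation time is associated with a change of between 0.049 and 0.103 log₁₀ CFU in bacterial colony count.

(0.049, 0.103)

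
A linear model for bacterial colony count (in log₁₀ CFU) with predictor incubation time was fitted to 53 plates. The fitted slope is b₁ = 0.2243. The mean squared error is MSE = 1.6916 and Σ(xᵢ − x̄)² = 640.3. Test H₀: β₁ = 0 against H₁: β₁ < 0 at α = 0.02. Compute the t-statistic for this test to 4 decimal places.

t = 4.3639

SE(b₁) = √(MSE/Sₓₓ) = √(1.6916/640.3) = 0.0513993.
t = 0.2243 / 0.0513993 = 4.3639.
df = n − 2 = 51.
One-sided p ≈ 1.0000, which is ≥ 0.02, so fail to reject H₀.
The data do not give significant evidence that the true slope on incubation time is negative.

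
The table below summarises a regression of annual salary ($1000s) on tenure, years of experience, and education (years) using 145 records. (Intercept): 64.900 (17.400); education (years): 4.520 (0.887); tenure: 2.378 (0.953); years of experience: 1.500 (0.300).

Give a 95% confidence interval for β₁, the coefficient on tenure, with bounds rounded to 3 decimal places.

Read off: b = 2.378, SE = 0.953 for tenure.
df = n − k − 1 = 145 − 3 − 1 = 141.
t* = t_{0.025, 141} = 1.976931.
Margin = t* × SE = 1.976931 × 0.953 = 1.88402.
CI: 2.378 ± 1.88402 → (0.494, 4.262).

(0.494, 4.262)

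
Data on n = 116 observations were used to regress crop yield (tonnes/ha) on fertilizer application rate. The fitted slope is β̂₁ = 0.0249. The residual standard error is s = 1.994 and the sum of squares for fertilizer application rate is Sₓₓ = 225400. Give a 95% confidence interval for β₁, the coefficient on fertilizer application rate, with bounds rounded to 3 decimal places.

SE(β̂₁) = s/√Sₓₓ = 1.994/√225400 = 0.00419999.
df = n − 2 = 114.
t* = t_{0.025, 114} = 1.980992.
Margin = t* × SE = 1.980992 × 0.00419999 = 0.00832.
CI: 0.0249 ± 0.00832 → (0.017, 0.033).
With 95% confidence, each one-unit increase in fertilizer application rate is associated with a change of between 0.017 and 0.033 tonnes/ha in crop yield.

(0.017, 0.033)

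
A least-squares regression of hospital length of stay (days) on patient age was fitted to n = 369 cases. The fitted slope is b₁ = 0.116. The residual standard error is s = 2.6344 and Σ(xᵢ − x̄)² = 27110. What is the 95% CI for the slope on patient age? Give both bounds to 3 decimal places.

(0.085, 0.147)

SE(b₁) = s/√Sₓₓ = 2.6344/√27110 = 0.0159999.
df = n − 2 = 367.
t* = t_{0.025, 367} = 1.966449.
Margin = t* × SE = 1.966449 × 0.0159999 = 0.03146.
CI: 0.116 ± 0.03146 → (0.085, 0.147).
With 95% confidence, each one-unit increase in patient age is associated with a change of between 0.085 and 0.147 days in hospital length of stay.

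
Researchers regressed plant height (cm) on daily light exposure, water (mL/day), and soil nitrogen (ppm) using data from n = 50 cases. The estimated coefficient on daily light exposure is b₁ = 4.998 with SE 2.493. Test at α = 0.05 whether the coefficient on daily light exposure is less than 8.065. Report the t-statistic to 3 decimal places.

H₀: β₁ = 8.065 vs H₁: β₁ < 8.065.
t = (b₁ − β₁⁰)/SE = (4.998 − 8.065) / 2.493 = -1.230.
df = n − k − 1 = 50 − 3 − 1 = 46.
One-sided p ≈ 0.1124, which is ≥ 0.05, so fail to reject H₀.
The data do not give significant evidence that the true slope on daily light exposure is below 8.065 cm per unit, holding the other predictors fixed.

t = -1.230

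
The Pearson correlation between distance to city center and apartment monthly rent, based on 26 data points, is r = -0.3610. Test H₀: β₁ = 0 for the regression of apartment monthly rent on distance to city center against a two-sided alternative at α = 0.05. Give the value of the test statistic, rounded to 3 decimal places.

t = r·√(n − 2)/√(1 − r²) = -0.3610·√24/√0.869679 = -1.896.
df = n − 2 = 24.
Two-sided p ≈ 0.0700, which is ≥ 0.05, so fail to reject H₀.
The data do not give significant evidence of a linear association between distance to city center and apartment monthly rent.

t = -1.896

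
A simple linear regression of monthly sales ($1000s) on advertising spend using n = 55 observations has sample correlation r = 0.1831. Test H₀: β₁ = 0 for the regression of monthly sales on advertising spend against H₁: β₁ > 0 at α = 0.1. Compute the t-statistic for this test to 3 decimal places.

t = 1.356

t = r·√(n − 2)/√(1 − r²) = 0.1831·√53/√0.966474 = 1.356.
df = n − 2 = 53.
One-sided p ≈ 0.0904, which is < 0.1, so reject H₀.
There is evidence of a linear association between advertising spend and monthly sales.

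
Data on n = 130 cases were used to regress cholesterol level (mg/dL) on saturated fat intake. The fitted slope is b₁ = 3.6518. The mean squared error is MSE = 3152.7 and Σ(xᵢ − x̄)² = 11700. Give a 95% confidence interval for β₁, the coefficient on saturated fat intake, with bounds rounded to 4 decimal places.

SE(b₁) = √(MSE/Sₓₓ) = √(3152.7/11700) = 0.519097.
df = n − 2 = 128.
t* = t_{0.025, 128} = 1.978671.
Margin = t* × SE = 1.978671 × 0.519097 = 1.027122.
CI: 3.6518 ± 1.027122 → (2.6247, 4.6789).
With 95% confidence, each one-unit increase in saturated fat intake is associated with a change of between 2.6247 and 4.6789 mg/dL in cholesterol level.

(2.6247, 4.6789)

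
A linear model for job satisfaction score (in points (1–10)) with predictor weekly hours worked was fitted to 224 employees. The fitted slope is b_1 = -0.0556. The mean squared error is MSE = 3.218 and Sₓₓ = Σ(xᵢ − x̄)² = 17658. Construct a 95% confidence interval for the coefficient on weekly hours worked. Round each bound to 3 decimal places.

SE(b_1) = √(MSE/Sₓₓ) = √(3.218/17658) = 0.0134996.
df = n − 2 = 222.
t* = t_{0.025, 222} = 1.970707.
Margin = t* × SE = 1.970707 × 0.0134996 = 0.02660.
CI: -0.0556 ± 0.02660 → (-0.082, -0.029).
With 95% confidence, each one-unit increase in weekly hours worked is associated with a change of between -0.082 and -0.029 points (1–10) in job satisfaction score.

(-0.082, -0.029)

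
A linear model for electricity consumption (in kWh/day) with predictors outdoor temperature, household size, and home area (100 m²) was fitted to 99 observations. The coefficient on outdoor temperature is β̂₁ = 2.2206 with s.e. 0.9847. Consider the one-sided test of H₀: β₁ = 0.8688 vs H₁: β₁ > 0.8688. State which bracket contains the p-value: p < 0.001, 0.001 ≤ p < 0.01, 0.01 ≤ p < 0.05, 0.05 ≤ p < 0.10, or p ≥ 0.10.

0.05 ≤ p < 0.10

t = (2.2206 − 0.8688) / 0.9847 = 1.373.
df = n − k − 1 = 99 − 3 − 1 = 95.
One-sided p = P(T_{95} > t) ≈ 0.0865.
So 0.05 ≤ p < 0.10.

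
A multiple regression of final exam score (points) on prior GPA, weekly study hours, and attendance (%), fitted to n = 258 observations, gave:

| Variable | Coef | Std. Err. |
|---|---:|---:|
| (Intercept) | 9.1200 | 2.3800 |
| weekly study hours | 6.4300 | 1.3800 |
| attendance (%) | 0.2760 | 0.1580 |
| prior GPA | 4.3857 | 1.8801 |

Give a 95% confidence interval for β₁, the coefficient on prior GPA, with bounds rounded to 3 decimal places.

(0.683, 8.088)

Read off: b = 4.3857, SE = 1.8801 for prior GPA.
df = n − k − 1 = 258 − 3 − 1 = 254.
t* = t_{0.025, 254} = 1.969348.
Margin = t* × SE = 1.969348 × 1.8801 = 3.70257.
CI: 4.3857 ± 3.70257 → (0.683, 8.088).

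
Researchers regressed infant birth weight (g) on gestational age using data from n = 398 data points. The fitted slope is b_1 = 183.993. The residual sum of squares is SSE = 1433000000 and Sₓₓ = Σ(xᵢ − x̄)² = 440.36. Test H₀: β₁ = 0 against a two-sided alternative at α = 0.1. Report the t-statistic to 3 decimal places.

MSE = SSE/(n − 2) = 1433000000/396 = 3.61869e+06.
SE(b_1) = √(MSE/Sₓₓ) = √(3.61869e+06/440.36) = 90.6508.
t = 183.993 / 90.6508 = 2.030.
df = n − 2 = 396.
Two-sided p ≈ 0.0431, which is < 0.1, so reject H₀.
There is evidence that gestational age is associated with infant birth weight.

t = 2.030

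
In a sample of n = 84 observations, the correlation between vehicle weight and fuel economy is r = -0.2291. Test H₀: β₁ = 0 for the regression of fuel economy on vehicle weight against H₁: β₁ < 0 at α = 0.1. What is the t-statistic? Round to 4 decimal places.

t = -2.1313

t = r·√(n − 2)/√(1 − r²) = -0.2291·√82/√0.947513 = -2.1313.
df = n − 2 = 82.
One-sided p ≈ 0.0180, which is < 0.1, so reject H₀.
There is evidence of a linear association between vehicle weight and fuel economy.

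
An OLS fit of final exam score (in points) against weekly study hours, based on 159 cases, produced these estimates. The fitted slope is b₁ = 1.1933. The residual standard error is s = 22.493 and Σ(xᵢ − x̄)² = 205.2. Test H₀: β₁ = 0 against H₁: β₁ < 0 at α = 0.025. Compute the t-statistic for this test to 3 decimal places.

SE(b₁) = s/√Sₓₓ = 22.493/√205.2 = 1.57021.
t = 1.1933 / 1.57021 = 0.760.
df = n − 2 = 157.
One-sided p ≈ 0.7758, which is ≥ 0.025, so fail to reject H₀.
The data do not give significant evidence that the true slope on weekly study hours is negative.

t = 0.760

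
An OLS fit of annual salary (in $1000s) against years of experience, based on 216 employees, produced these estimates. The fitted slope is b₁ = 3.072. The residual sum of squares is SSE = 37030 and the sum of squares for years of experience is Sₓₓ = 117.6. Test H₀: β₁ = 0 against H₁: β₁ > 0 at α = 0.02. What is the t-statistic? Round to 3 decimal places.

MSE = SSE/(n − 2) = 37030/214 = 173.037.
SE(b₁) = √(MSE/Sₓₓ) = √(173.037/117.6) = 1.21302.
t = 3.072 / 1.21302 = 2.533.
df = n − 2 = 214.
One-sided p ≈ 0.0060, which is < 0.02, so reject H₀.
There is evidence that the true slope on years of experience is positive.

t = 2.533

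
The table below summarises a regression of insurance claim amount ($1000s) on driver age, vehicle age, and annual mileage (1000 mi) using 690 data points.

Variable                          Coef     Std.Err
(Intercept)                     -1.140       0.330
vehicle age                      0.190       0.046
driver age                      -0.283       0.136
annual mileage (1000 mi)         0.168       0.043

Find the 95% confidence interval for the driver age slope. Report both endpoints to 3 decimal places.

(-0.550, -0.016)

Read off: b = -0.283, SE = 0.136 for driver age.
df = n − k − 1 = 690 − 3 − 1 = 686.
t* = t_{0.025, 686} = 1.963428.
Margin = t* × SE = 1.963428 × 0.136 = 0.26703.
CI: -0.283 ± 0.26703 → (-0.550, -0.016).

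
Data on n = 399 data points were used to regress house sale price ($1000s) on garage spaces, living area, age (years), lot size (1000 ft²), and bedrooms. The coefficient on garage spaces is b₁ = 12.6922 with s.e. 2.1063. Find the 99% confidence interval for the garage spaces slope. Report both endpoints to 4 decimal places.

df = n − k − 1 = 399 − 5 − 1 = 393.
t* = t_{0.005, 393} = 2.588397.
Margin = t* × SE = 2.588397 × 2.1063 = 5.451941.
CI: 12.6922 ± 5.451941 → (7.2403, 18.1441).
With 99% confidence, each one-unit increase in garage spaces is associated with a change of between 7.2403 and 18.1441 $1000s in house sale price, holding the other predictors fixed.

(7.2403, 18.1441)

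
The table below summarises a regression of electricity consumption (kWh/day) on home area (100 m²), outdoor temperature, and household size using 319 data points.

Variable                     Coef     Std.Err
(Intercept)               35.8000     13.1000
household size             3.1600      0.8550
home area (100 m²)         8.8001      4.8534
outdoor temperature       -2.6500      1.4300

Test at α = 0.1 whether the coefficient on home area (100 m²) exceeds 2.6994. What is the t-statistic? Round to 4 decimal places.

t = 1.2570

Read off: b = 8.8001, SE = 4.8534 for home area (100 m²).
H₀: β₁ = 2.6994 vs H₁: β₁ > 2.6994.
t = (8.8001 − 2.6994) / 4.8534 = 1.2570.
df = n − k − 1 = 319 − 3 − 1 = 315.
One-sided p ≈ 0.1048, which is ≥ 0.1, so fail to reject H₀.
The data do not give significant evidence that the true slope on home area (100 m²) exceeds 2.6994 kWh/day per unit, holding the other predictors fixed.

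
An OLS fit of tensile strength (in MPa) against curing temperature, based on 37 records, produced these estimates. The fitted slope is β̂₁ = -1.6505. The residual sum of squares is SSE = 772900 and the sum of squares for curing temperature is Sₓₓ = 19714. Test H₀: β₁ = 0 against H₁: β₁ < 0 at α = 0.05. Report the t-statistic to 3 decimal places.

MSE = SSE/(n − 2) = 772900/35 = 22082.9.
SE(β̂₁) = √(MSE/Sₓₓ) = √(22082.9/19714) = 1.05838.
t = -1.6505 / 1.05838 = -1.559.
df = n − 2 = 35.
One-sided p ≈ 0.0639, which is ≥ 0.05, so fail to reject H₀.
The data do not give significant evidence that the true slope on curing temperature is negative.

t = -1.559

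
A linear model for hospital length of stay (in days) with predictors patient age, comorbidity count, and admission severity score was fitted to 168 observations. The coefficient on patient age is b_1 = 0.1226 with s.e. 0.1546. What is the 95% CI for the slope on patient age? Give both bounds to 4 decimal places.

(-0.1827, 0.4279)

df = n − k − 1 = 168 − 3 − 1 = 164.
t* = t_{0.025, 164} = 1.974535.
Margin = t* × SE = 1.974535 × 0.1546 = 0.305263.
CI: 0.1226 ± 0.305263 → (-0.1827, 0.4279).
With 95% confidence, each one-unit increase in patient age is associated with a change of between -0.1827 and 0.4279 days in hospital length of stay, holding the other predictors fixed.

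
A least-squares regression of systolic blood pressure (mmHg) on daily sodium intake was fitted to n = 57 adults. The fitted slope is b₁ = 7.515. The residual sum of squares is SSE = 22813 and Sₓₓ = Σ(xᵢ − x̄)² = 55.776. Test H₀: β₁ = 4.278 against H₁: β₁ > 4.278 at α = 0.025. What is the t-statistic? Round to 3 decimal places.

t = 1.187

MSE = SSE/(n − 2) = 22813/55 = 414.782.
SE(b₁) = √(MSE/Sₓₓ) = √(414.782/55.776) = 2.72701.
t = (7.515 − 4.278) / 2.72701 = 1.187.
df = n − 2 = 55.
One-sided p ≈ 0.1202, which is ≥ 0.025, so fail to reject H₀.
The data do not give significant evidence that the true slope on daily sodium intake exceeds 4.278 mmHg per unit.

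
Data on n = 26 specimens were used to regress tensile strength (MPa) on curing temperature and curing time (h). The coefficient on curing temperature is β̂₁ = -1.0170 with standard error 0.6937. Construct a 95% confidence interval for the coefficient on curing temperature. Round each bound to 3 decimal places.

(-2.452, 0.418)

df = n − k − 1 = 26 − 2 − 1 = 23.
t* = t_{0.025, 23} = 2.068658.
Margin = t* × SE = 2.068658 × 0.6937 = 1.43503.
CI: -1.0170 ± 1.43503 → (-2.452, 0.418).
With 95% confidence, each one-unit increase in curing temperature is associated with a change of between -2.452 and 0.418 MPa in tensile strength, holding the other predictors fixed.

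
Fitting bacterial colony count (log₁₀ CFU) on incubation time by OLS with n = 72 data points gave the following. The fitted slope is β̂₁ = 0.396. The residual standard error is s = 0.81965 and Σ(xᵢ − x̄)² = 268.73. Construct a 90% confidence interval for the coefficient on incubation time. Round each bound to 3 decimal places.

(0.313, 0.479)

SE(β̂₁) = s/√Sₓₓ = 0.81965/√268.73 = 0.05.
df = n − 2 = 70.
t* = t_{0.05, 70} = 1.666914.
Margin = t* × SE = 1.666914 × 0.05 = 0.08335.
CI: 0.396 ± 0.08335 → (0.313, 0.479).
With 90% confidence, each one-unit increase in incubation time is associated with a change of between 0.313 and 0.479 log₁₀ CFU in bacterial colony count.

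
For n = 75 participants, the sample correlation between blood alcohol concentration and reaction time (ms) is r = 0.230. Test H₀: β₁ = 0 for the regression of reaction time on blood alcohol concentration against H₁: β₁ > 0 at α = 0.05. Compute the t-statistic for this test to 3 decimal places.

t = r·√(n − 2)/√(1 − r²) = 0.230·√73/√0.9471 = 2.019.
df = n − 2 = 73.
One-sided p ≈ 0.0236, which is < 0.05, so reject H₀.
There is evidence of a linear association between blood alcohol concentration and reaction time.

t = 2.019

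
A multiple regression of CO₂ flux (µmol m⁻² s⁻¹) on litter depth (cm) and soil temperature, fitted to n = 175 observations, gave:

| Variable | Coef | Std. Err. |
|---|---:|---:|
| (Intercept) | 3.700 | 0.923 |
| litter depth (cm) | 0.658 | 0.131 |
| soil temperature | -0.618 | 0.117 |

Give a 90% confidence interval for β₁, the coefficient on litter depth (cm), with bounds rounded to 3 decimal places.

Read off: b = 0.658, SE = 0.131 for litter depth (cm).
df = n − k − 1 = 175 − 2 − 1 = 172.
t* = t_{0.05, 172} = 1.653761.
Margin = t* × SE = 1.653761 × 0.131 = 0.21664.
CI: 0.658 ± 0.21664 → (0.441, 0.875).

(0.441, 0.875)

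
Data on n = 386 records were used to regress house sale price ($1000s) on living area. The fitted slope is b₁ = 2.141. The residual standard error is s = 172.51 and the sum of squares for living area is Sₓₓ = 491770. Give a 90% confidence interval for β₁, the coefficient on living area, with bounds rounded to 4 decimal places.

(1.7354, 2.5466)

SE(b₁) = s/√Sₓₓ = 172.51/√491770 = 0.245999.
df = n − 2 = 384.
t* = t_{0.05, 384} = 1.648831.
Margin = t* × SE = 1.648831 × 0.245999 = 0.405611.
CI: 2.141 ± 0.405611 → (1.7354, 2.5466).
With 90% confidence, each one-unit increase in living area is associated with a change of between 1.7354 and 2.5466 $1000s in house sale price.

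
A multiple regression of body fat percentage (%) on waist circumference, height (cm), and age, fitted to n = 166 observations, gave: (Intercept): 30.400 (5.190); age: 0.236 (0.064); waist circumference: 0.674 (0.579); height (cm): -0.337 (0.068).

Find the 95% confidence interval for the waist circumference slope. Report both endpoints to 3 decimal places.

Read off: b = 0.674, SE = 0.579 for waist circumference.
df = n − k − 1 = 166 − 3 − 1 = 162.
t* = t_{0.025, 162} = 1.974716.
Margin = t* × SE = 1.974716 × 0.579 = 1.14336.
CI: 0.674 ± 1.14336 → (-0.469, 1.817).

(-0.469, 1.817)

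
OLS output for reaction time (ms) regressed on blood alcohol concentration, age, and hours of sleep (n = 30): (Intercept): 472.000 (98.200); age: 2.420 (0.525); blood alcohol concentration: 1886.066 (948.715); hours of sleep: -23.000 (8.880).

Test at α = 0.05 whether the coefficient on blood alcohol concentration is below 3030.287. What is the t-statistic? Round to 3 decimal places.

t = -1.206

Read off: b = 1886.066, SE = 948.715 for blood alcohol concentration.
H₀: β₁ = 3030.287 vs H₁: β₁ < 3030.287.
t = (1886.066 − 3030.287) / 948.715 = -1.206.
df = n − k − 1 = 30 − 3 − 1 = 26.
One-sided p ≈ 0.1193, which is ≥ 0.05, so fail to reject H₀.
The data do not give significant evidence that the true slope on blood alcohol concentration is below 3030.287 ms per unit, holding the other predictors fixed.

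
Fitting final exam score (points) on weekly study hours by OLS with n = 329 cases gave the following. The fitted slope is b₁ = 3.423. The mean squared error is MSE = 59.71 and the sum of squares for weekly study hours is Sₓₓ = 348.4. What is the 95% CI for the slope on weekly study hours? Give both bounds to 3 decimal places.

SE(b₁) = √(MSE/Sₓₓ) = √(59.71/348.4) = 0.413985.
df = n − 2 = 327.
t* = t_{0.025, 327} = 1.967245.
Margin = t* × SE = 1.967245 × 0.413985 = 0.81441.
CI: 3.423 ± 0.81441 → (2.609, 4.237).
With 95% confidence, each one-unit increase in weekly study hours is associated with a change of between 2.609 and 4.237 points in final exam score.

(2.609, 4.237)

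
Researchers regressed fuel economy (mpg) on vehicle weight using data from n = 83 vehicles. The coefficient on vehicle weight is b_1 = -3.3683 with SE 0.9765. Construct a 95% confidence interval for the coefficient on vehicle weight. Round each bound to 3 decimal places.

(-5.311, -1.425)

df = n − 2 = 83 − 2 = 81.
t* = t_{0.025, 81} = 1.989686.
Margin = t* × SE = 1.989686 × 0.9765 = 1.94293.
CI: -3.3683 ± 1.94293 → (-5.311, -1.425).
With 95% confidence, each one-unit increase in vehicle weight is associated with a change of between -5.311 and -1.425 mpg in fuel economy.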